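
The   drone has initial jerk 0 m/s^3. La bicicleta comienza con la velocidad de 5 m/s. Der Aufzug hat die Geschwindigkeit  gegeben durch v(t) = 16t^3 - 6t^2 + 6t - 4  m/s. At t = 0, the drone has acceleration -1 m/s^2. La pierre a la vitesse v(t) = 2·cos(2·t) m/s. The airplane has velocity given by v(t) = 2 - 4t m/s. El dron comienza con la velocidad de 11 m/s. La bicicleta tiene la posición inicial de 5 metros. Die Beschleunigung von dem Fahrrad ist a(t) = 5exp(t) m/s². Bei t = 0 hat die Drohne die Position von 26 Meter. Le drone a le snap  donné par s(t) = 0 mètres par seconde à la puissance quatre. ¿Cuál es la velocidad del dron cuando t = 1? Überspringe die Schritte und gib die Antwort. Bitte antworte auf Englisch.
The answer is 10.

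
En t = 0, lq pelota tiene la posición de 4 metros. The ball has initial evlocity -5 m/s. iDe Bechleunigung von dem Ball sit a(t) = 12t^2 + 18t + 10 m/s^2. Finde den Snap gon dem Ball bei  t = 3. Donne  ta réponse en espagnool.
Partiendo de la aceleración a(t) = 12·t^2 + 18·t + 10, tomamos 2 derivadas. Derivando la aceleración, obtenemos la sacudida: j(t) = 24·t + 18. Derivando la sacudida, obtenemos el snap: s(t) = 24. Tenemos el snap s(t) = 24. Sustituyendo t = 3: s(3) = 24.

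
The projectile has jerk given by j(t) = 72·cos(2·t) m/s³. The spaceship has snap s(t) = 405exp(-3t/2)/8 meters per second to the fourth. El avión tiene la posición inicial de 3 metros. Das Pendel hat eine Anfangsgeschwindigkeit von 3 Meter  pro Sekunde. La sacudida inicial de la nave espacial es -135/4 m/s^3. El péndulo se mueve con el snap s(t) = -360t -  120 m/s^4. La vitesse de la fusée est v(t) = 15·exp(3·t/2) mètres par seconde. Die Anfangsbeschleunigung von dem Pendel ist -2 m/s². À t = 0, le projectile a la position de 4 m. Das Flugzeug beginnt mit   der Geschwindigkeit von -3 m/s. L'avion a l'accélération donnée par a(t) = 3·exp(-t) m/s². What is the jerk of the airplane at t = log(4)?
Starting from acceleration a(t) = 3·exp(-t), we take 1 derivative. The derivative of acceleration gives jerk: j(t) = -3·exp(-t). From the given jerk equation j(t) = -3·exp(-t), we substitute t = log(4) to get j = -3/4.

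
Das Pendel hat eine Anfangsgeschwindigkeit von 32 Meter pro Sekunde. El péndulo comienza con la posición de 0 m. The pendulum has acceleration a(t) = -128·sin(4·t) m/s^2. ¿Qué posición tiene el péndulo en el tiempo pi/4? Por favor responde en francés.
Pour résoudre ceci, nous devons prendre 2 primitives de notre équation de l'accélération a(t) = -128·sin(4·t). En prenant ∫a(t)dt et en appliquant v(0) = 32, nous trouvons v(t) = 32·cos(4·t). En intégrant la vitesse et en utilisant la condition initiale x(0) = 0, nous obtenons x(t) = 8·sin(4·t). En utilisant x(t) = 8·sin(4·t) et en substituant t = pi/4, nous trouvons x = 0.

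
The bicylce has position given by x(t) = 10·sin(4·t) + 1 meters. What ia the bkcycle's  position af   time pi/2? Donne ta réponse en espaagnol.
Tenemos la posición x(t) = 10·sin(4·t) + 1. Sustituyendo t = pi/2: x(pi/2) = 1.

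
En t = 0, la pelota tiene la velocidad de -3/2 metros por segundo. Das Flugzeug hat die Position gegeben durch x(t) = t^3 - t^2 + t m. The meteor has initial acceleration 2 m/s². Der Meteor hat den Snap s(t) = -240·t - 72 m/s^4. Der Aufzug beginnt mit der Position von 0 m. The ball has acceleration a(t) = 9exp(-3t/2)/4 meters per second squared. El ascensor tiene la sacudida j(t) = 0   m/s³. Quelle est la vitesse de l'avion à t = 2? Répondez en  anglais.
Starting from position x(t) = t^3 - t^2 + t, we take 1 derivative. The derivative of position gives velocity: v(t) = 3·t^2 - 2·t + 1. We have velocity v(t) = 3·t^2 - 2·t + 1. Substituting t = 2: v(2) = 9.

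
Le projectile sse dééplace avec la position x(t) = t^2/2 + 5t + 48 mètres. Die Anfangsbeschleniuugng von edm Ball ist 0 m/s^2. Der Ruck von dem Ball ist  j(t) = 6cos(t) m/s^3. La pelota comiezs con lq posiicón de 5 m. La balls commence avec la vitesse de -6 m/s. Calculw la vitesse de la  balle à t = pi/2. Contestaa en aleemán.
Ausgehend von dem Ruck j(t) = 6·cos(t), nehmen wir 2 Stammfunktionen. Mit ∫j(t)dt und Anwendung von a(0) = 0, finden wir a(t) = 6·sin(t). Durch Integration von der Beschleunigung und Verwendung der Anfangsbedingung v(0) = -6, erhalten wir v(t) = -6·cos(t). Wir haben die Geschwindigkeit v(t) = -6·cos(t). Durch Einsetzen von t = pi/2: v(pi/2) = 0.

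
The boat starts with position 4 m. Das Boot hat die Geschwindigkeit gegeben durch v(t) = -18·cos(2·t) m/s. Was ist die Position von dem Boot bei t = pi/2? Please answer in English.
We need to integrate our velocity equation v(t) = -18·cos(2·t) 1 time. Integrating velocity and using the initial condition x(0) = 4, we get x(t) = 4 - 9·sin(2·t). Using x(t) = 4 - 9·sin(2·t) and substituting t = pi/2, we find x = 4.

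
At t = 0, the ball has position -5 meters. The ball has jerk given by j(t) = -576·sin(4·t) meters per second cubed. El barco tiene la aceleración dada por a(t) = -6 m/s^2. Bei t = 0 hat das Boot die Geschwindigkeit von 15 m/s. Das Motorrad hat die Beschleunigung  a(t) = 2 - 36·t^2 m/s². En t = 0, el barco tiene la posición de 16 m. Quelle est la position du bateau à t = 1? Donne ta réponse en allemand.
Ausgehend von der Beschleunigung a(t) = -6, nehmen wir 2 Stammfunktionen. Durch Integration von der Beschleunigung und Verwendung der Anfangsbedingung v(0) = 15, erhalten wir v(t) = 15 - 6·t. Das Integral von der Geschwindigkeit, mit x(0) = 16, ergibt die Position: x(t) = -3·t^2 + 15·t + 16. Wir haben die Position x(t) = -3·t^2 + 15·t + 16. Durch Einsetzen von t = 1: x(1) = 28.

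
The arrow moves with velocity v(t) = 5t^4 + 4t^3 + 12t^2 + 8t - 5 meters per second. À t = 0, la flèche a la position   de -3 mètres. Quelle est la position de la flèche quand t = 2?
En partant de la vitesse v(t) = 5·t^4 + 4·t^3 + 12·t^2 + 8·t - 5, nous prenons 1 primitive. La primitive de la vitesse, avec x(0) = -3, donne la position: x(t) = t^5 + t^4 + 4·t^3 + 4·t^2 - 5·t - 3. De l'équation de la position x(t) = t^5 + t^4 + 4·t^3 + 4·t^2 - 5·t - 3, nous substituons t = 2 pour obtenir x = 83.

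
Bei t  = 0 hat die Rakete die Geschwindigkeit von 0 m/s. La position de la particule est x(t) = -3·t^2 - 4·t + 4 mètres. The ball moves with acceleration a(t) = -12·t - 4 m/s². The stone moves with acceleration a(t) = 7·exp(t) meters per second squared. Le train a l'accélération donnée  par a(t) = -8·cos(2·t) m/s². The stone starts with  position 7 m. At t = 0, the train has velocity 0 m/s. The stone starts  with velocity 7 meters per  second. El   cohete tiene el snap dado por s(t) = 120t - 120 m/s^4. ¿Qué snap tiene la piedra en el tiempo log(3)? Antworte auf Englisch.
To solve this, we need to take 2 derivatives of our acceleration equation a(t) = 7·exp(t). Differentiating acceleration, we get jerk: j(t) = 7·exp(t). Taking d/dt of j(t), we find s(t) = 7·exp(t). We have snap s(t) = 7·exp(t). Substituting t = log(3): s(log(3)) = 21.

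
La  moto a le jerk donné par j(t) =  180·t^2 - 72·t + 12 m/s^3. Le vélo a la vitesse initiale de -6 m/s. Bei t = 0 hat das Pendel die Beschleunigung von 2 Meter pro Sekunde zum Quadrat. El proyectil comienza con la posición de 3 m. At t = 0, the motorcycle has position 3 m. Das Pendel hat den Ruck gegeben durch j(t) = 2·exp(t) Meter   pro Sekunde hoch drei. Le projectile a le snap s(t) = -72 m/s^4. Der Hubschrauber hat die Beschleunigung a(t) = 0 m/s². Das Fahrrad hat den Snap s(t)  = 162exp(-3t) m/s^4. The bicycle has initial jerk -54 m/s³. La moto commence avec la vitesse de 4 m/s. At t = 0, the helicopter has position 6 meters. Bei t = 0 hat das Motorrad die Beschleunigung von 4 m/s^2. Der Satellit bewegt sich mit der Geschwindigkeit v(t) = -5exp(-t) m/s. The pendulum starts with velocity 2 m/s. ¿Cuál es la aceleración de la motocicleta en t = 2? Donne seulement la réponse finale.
La aceleración en t = 2 es a = 364.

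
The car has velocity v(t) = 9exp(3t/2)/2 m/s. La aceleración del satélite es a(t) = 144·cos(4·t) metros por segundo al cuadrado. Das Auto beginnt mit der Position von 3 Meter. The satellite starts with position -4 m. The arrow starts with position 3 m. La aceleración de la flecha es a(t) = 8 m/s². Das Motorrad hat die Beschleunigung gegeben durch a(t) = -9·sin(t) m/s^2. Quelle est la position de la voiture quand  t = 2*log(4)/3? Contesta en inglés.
To find the answer, we compute 1 antiderivative of v(t) = 9·exp(3·t/2)/2. The antiderivative of velocity is position. Using x(0) = 3, we get x(t) = 3·exp(3·t/2). We have position x(t) = 3·exp(3·t/2). Substituting t = 2*log(4)/3: x(2*log(4)/3) = 12.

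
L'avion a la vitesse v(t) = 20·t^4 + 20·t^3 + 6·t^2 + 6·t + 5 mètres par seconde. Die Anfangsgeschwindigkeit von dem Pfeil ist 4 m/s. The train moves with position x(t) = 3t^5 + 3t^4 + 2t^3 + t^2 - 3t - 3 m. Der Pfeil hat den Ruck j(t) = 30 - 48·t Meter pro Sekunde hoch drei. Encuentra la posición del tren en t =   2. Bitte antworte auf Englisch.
We have position x(t) = 3·t^5 + 3·t^4 + 2·t^3 + t^2 - 3·t - 3. Substituting t = 2: x(2) = 155.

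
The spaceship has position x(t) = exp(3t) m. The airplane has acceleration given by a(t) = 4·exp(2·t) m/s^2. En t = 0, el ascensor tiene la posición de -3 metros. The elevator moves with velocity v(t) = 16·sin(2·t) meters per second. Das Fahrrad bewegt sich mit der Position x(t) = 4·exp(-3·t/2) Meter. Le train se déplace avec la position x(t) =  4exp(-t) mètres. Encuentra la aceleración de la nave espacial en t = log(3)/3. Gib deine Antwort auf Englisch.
Starting from position x(t) = exp(3·t), we take 2 derivatives. Differentiating position, we get velocity: v(t) = 3·exp(3·t). Taking d/dt of v(t), we find a(t) = 9·exp(3·t). We have acceleration a(t) = 9·exp(3·t). Substituting t = log(3)/3: a(log(3)/3) = 27.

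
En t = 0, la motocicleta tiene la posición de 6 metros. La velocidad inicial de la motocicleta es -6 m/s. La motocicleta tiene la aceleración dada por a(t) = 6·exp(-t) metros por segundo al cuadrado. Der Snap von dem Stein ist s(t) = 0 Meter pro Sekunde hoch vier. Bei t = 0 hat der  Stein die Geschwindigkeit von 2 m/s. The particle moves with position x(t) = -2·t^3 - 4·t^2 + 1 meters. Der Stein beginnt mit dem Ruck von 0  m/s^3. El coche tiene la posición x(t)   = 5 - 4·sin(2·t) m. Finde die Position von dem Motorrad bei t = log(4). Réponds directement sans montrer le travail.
Die Antwort ist 3/2.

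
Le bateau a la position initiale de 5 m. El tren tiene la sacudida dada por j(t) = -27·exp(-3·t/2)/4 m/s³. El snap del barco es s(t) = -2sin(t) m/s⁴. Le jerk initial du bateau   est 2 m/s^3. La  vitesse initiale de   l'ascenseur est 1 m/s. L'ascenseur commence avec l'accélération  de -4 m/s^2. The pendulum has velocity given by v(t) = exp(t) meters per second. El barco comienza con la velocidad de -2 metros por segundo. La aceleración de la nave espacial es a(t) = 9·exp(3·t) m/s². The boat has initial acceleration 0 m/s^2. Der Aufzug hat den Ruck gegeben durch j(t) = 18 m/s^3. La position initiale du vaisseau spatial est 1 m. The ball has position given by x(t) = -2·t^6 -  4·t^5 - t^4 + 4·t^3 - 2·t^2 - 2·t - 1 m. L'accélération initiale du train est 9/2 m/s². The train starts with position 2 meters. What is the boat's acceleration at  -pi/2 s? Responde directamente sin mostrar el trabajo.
The acceleration at t = -pi/2 is a = -2.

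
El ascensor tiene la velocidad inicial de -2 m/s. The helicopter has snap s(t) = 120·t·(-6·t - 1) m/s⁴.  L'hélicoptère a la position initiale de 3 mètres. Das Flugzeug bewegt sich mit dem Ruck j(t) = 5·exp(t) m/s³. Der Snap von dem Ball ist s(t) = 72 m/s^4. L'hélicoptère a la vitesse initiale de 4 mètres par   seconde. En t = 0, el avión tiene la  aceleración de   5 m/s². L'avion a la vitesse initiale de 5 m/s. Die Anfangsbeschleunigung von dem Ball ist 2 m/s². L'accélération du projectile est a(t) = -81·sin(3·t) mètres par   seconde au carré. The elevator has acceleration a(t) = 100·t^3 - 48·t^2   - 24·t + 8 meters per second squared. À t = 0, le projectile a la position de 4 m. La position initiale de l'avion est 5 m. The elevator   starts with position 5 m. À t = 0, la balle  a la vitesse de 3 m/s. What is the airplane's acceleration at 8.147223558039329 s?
Starting from jerk j(t) = 5·exp(t), we take 1 antiderivative. Integrating jerk and using the initial condition a(0) = 5, we get a(t) = 5·exp(t). From the given acceleration equation a(t) = 5·exp(t), we substitute t = 8.147223558039329 to get a = 17268.8826556227.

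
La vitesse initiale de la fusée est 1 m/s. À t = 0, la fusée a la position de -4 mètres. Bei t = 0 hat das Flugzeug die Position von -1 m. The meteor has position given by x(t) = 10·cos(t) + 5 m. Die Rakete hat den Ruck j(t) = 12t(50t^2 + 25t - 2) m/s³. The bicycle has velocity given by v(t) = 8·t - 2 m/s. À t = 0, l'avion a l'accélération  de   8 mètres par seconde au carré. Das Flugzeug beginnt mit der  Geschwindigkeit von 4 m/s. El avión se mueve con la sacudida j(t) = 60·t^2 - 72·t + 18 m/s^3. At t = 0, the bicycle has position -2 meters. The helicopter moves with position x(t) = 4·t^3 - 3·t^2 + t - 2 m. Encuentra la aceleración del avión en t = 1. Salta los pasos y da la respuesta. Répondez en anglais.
The acceleration at t = 1 is a = 10.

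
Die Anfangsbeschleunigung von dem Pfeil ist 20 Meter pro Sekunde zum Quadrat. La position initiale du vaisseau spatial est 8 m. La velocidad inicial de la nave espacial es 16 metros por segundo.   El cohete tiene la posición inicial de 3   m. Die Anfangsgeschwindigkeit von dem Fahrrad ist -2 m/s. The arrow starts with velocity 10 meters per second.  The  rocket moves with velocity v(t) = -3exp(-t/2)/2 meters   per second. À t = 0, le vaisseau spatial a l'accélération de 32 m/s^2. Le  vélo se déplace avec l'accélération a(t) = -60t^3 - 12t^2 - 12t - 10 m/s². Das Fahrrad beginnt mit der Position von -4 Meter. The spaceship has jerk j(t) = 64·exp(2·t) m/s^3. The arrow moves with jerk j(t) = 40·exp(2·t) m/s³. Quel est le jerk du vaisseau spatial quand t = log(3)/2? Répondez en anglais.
From the given jerk equation j(t) = 64·exp(2·t), we substitute t = log(3)/2 to get j = 192.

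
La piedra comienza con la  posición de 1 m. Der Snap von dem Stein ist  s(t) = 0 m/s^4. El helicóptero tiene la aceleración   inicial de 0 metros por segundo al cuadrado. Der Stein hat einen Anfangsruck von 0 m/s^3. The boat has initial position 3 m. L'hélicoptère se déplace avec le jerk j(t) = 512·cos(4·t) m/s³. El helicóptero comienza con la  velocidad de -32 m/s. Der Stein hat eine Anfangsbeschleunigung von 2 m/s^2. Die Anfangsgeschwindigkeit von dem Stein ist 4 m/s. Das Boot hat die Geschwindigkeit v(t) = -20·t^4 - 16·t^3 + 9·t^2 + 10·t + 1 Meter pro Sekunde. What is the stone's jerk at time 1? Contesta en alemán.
Wir müssen unsere Gleichung für den Snap s(t) = 0 1-mal integrieren. Mit ∫s(t)dt und Anwendung von j(0) = 0, finden wir j(t) = 0. Wir haben den Ruck j(t) = 0. Durch Einsetzen von t = 1: j(1) = 0.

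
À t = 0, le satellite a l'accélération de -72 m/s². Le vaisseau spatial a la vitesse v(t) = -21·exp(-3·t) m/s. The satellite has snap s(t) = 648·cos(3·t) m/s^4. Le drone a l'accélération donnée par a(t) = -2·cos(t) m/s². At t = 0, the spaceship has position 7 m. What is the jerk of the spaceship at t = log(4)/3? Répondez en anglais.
To solve this, we need to take 2 derivatives of our velocity equation v(t) = -21·exp(-3·t). Taking d/dt of v(t), we find a(t) = 63·exp(-3·t). The derivative of acceleration gives jerk: j(t) = -189·exp(-3·t). We have jerk j(t) = -189·exp(-3·t). Substituting t = log(4)/3: j(log(4)/3) = -189/4.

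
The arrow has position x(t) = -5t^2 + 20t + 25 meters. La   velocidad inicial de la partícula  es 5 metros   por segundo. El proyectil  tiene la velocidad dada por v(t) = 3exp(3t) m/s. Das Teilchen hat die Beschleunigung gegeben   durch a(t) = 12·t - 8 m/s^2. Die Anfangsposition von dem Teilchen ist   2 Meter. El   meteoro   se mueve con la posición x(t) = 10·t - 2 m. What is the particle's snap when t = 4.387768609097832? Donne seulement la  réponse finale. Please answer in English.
The snap at t = 4.387768609097832 is s = 0.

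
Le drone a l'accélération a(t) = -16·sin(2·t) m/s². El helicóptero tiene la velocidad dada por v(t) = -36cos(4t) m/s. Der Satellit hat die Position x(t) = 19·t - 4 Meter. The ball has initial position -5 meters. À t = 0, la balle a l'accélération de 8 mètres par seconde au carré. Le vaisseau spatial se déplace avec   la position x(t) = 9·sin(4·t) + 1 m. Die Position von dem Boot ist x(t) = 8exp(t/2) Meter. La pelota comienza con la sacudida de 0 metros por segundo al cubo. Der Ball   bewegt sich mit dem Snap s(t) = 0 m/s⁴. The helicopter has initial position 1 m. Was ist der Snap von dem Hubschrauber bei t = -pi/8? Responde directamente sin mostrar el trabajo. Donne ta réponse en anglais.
The answer is 2304.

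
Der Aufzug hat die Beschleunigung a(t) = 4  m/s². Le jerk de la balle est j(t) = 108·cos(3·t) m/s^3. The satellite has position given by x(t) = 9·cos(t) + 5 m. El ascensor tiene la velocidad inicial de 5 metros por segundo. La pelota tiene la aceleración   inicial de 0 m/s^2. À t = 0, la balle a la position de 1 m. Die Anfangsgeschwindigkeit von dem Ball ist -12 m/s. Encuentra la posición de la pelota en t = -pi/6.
Para resolver esto, necesitamos tomar 3 integrales de nuestra ecuación de la sacudida j(t) = 108·cos(3·t). Tomando ∫j(t)dt y aplicando a(0) = 0, encontramos a(t) = 36·sin(3·t). Tomando ∫a(t)dt y aplicando v(0) = -12, encontramos v(t) = -12·cos(3·t). La antiderivada de la velocidad es la posición. Usando x(0) = 1, obtenemos x(t) = 1 - 4·sin(3·t). Tenemos la posición x(t) = 1 - 4·sin(3·t). Sustituyendo t = -pi/6: x(-pi/6) = 5.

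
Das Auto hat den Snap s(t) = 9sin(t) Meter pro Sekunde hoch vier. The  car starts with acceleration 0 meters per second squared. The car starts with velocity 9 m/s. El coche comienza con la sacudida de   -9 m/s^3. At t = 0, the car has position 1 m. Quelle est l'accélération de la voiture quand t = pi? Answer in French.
Nous devons trouver la primitive de notre équation du snap s(t) = 9·sin(t) 2 fois. L'intégrale du snap est le jerk. En utilisant j(0) = -9, nous obtenons j(t) = -9·cos(t). La primitive du jerk, avec a(0) = 0, donne l'accélération: a(t) = -9·sin(t). De l'équation de l'accélération a(t) = -9·sin(t), nous substituons t = pi pour obtenir a = 0.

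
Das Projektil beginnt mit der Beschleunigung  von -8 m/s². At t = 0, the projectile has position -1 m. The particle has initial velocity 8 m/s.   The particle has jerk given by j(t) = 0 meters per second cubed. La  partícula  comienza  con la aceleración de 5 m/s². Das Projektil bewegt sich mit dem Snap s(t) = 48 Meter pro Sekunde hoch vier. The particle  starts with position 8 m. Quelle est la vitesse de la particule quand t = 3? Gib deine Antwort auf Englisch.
Starting from jerk j(t) = 0, we take 2 integrals. The integral of jerk is acceleration. Using a(0) = 5, we get a(t) = 5. The antiderivative of acceleration is velocity. Using v(0) = 8, we get v(t) = 5·t + 8. Using v(t) = 5·t + 8 and substituting t = 3, we find v = 23.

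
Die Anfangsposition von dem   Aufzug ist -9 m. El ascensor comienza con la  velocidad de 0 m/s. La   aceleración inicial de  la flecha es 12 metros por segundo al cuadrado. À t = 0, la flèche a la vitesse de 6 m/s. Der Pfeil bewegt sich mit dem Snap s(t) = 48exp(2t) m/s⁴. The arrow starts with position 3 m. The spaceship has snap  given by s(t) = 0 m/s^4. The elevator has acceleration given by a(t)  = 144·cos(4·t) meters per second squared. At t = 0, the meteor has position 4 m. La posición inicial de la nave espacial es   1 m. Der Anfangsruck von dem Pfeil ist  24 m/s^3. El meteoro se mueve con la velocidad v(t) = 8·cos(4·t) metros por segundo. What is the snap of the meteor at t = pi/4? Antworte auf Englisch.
To solve this, we need to take 3 derivatives of our velocity equation v(t) = 8·cos(4·t). The derivative of velocity gives acceleration: a(t) = -32·sin(4·t). Differentiating acceleration, we get jerk: j(t) = -128·cos(4·t). The derivative of jerk gives snap: s(t) = 512·sin(4·t). We have snap s(t) = 512·sin(4·t). Substituting t = pi/4: s(pi/4) = 0.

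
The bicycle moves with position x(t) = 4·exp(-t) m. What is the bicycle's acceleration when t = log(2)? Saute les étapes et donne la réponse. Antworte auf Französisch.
La réponse est 2.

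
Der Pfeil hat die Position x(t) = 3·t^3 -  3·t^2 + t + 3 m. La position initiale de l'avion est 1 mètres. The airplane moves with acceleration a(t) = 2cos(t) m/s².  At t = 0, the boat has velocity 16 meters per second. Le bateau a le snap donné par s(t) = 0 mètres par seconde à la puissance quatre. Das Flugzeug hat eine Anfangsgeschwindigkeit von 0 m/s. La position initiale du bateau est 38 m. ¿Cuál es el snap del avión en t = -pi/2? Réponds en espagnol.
Partiendo de la aceleración a(t) = 2·cos(t), tomamos 2 derivadas. La derivada de la aceleración da la sacudida: j(t) = -2·sin(t). Derivando la sacudida, obtenemos el snap: s(t) = -2·cos(t). Usando s(t) = -2·cos(t) y sustituyendo t = -pi/2, encontramos s = 0.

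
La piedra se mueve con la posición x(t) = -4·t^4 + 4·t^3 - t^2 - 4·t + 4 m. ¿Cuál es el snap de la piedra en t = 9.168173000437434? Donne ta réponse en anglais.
We must differentiate our position equation x(t) = -4·t^4 + 4·t^3 - t^2 - 4·t + 4 4 times. The derivative of position gives velocity: v(t) = -16·t^3 + 12·t^2 - 2·t - 4. Taking d/dt of v(t), we find a(t) = -48·t^2 + 24·t - 2. The derivative of acceleration gives jerk: j(t) = 24 - 96·t. The derivative of jerk gives snap: s(t) = -96. Using s(t) = -96 and substituting t = 9.168173000437434, we find s = -96.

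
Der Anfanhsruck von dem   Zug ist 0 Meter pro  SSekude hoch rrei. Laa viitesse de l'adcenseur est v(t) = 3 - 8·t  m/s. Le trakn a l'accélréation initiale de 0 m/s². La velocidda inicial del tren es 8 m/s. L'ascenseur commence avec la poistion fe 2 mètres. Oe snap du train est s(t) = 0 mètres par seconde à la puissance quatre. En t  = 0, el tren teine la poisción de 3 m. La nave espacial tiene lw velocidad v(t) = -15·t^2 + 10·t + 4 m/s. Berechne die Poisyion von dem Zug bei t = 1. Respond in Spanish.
Necesitamos integrar nuestra ecuación del snap s(t) = 0 4 veces. La integral del snap es la sacudida. Usando j(0) = 0, obtenemos j(t) = 0. Integrando la sacudida y usando la condición inicial a(0) = 0, obtenemos a(t) = 0. Tomando ∫a(t)dt y aplicando v(0) = 8, encontramos v(t) = 8. La antiderivada de la velocidad es la posición. Usando x(0) = 3, obtenemos x(t) = 8·t + 3. De la ecuación de la posición x(t) = 8·t + 3, sustituimos t = 1 para obtener x = 11.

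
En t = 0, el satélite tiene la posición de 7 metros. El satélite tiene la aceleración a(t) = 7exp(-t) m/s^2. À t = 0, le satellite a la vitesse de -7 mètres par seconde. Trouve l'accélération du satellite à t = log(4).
De l'équation de l'accélération a(t) = 7·exp(-t), nous substituons t = log(4) pour obtenir a = 7/4.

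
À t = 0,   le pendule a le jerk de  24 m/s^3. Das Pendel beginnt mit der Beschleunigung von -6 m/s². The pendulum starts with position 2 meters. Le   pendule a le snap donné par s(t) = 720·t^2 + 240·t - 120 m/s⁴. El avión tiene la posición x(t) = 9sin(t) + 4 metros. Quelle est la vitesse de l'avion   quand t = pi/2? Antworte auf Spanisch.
Para resolver esto, necesitamos tomar 1 derivada de nuestra ecuación de la posición x(t) = 9·sin(t) + 4. Tomando d/dt de x(t), encontramos v(t) = 9·cos(t). Usando v(t) = 9·cos(t) y sustituyendo t = pi/2, encontramos v = 0.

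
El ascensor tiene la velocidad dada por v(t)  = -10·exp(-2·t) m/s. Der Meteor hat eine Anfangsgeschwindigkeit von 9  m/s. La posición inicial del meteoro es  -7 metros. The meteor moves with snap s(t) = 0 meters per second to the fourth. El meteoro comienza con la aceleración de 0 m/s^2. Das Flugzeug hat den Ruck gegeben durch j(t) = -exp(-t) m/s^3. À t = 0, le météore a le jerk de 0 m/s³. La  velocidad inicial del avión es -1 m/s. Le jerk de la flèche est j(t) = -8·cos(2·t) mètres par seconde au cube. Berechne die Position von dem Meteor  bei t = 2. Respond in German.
Um dies zu lösen, müssen wir 4 Integrale unserer Gleichung für den Snap s(t) = 0 finden. Mit ∫s(t)dt und Anwendung von j(0) = 0, finden wir j(t) = 0. Die Stammfunktion von dem Ruck ist die Beschleunigung. Mit a(0) = 0 erhalten wir a(t) = 0. Die Stammfunktion von der Beschleunigung, mit v(0) = 9, ergibt die Geschwindigkeit: v(t) = 9. Das Integral von der Geschwindigkeit, mit x(0) = -7, ergibt die Position: x(t) = 9·t - 7. Wir haben die Position x(t) = 9·t - 7. Durch Einsetzen von t = 2: x(2) = 11.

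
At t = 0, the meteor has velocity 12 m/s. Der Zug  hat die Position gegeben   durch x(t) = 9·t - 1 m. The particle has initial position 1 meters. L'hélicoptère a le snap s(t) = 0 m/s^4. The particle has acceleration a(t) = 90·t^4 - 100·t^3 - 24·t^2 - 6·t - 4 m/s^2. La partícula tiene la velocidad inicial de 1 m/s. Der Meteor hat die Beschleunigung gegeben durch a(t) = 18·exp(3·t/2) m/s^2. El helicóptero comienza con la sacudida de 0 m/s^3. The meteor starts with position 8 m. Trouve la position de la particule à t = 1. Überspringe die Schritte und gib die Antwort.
La position à t = 1 est x = -5.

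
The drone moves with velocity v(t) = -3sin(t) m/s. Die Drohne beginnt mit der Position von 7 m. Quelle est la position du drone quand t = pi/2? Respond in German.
Ausgehend von der Geschwindigkeit v(t) = -3·sin(t), nehmen wir 1 Integral. Durch Integration von der Geschwindigkeit und Verwendung der Anfangsbedingung x(0) = 7, erhalten wir x(t) = 3·cos(t) + 4. Wir haben die Position x(t) = 3·cos(t) + 4. Durch Einsetzen von t = pi/2: x(pi/2) = 4.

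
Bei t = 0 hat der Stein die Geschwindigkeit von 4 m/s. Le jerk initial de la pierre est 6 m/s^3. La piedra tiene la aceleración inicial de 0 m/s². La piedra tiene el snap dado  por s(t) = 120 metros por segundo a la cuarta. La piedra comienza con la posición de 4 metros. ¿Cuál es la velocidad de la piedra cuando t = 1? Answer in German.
Um dies zu lösen, müssen wir 3 Stammfunktionen unserer Gleichung für den Snap s(t) = 120 finden. Das Integral von dem Snap ist der Ruck. Mit j(0) = 6 erhalten wir j(t) = 120·t + 6. Die Stammfunktion von dem Ruck ist die Beschleunigung. Mit a(0) = 0 erhalten wir a(t) = 6·t·(10·t + 1). Durch Integration von der Beschleunigung und Verwendung der Anfangsbedingung v(0) = 4, erhalten wir v(t) = 20·t^3 + 3·t^2 + 4. Mit v(t) = 20·t^3 + 3·t^2 + 4 und Einsetzen von t = 1, finden wir v = 27.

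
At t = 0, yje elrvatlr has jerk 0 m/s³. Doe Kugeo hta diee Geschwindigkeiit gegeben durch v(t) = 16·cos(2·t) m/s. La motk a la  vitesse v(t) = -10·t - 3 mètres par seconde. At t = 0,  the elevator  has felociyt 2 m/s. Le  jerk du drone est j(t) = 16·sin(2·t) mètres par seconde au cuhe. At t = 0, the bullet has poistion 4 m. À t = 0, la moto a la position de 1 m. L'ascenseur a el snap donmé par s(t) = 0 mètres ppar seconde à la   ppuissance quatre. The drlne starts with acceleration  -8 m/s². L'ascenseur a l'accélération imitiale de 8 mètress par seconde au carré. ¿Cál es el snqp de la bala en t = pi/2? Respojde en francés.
Pour résoudre ceci, nous devons prendre 3 dérivées de notre équation de la vitesse v(t) = 16·cos(2·t). En prenant d/dt de v(t), nous trouvons a(t) = -32·sin(2·t). En dérivant l'accélération, nous obtenons le jerk: j(t) = -64·cos(2·t). La dérivée du jerk donne le snap: s(t) = 128·sin(2·t). En utilisant s(t) = 128·sin(2·t) et en substituant t = pi/2, nous trouvons s = 0.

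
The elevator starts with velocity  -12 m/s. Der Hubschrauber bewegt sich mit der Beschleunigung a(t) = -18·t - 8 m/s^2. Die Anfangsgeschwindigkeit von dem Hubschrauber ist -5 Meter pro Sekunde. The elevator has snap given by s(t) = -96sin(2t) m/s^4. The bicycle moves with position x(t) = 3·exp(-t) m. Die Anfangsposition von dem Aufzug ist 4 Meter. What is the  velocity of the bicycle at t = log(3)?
We must differentiate our position equation x(t) = 3·exp(-t) 1 time. Taking d/dt of x(t), we find v(t) = -3·exp(-t). Using v(t) = -3·exp(-t) and substituting t = log(3), we find v = -1.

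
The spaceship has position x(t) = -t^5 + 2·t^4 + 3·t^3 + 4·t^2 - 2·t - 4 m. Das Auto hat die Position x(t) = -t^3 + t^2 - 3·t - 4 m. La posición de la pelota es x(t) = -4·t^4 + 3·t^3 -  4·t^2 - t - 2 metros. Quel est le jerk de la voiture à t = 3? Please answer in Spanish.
Partiendo de la posición x(t) = -t^3 + t^2 - 3·t - 4, tomamos 3 derivadas. Derivando la posición, obtenemos la velocidad: v(t) = -3·t^2 + 2·t - 3. Derivando la velocidad, obtenemos la aceleración: a(t) = 2 - 6·t. Derivando la aceleración, obtenemos la sacudida: j(t) = -6. Usando j(t) = -6 y sustituyendo t = 3, encontramos j = -6.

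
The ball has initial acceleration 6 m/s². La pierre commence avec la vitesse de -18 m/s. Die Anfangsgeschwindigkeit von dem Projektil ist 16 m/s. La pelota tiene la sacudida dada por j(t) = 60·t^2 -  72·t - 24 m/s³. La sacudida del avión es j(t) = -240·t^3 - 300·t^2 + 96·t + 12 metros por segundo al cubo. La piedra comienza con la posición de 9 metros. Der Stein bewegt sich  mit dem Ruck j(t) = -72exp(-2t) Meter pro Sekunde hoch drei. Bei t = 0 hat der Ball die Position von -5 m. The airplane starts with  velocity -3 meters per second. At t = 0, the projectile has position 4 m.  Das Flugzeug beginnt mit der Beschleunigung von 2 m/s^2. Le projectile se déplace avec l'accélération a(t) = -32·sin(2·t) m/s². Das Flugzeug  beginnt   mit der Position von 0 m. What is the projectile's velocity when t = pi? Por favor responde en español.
Para resolver esto, necesitamos tomar 1 antiderivada de nuestra ecuación de la aceleración a(t) = -32·sin(2·t). Tomando ∫a(t)dt y aplicando v(0) = 16, encontramos v(t) = 16·cos(2·t). Usando v(t) = 16·cos(2·t) y sustituyendo t = pi, encontramos v = 16.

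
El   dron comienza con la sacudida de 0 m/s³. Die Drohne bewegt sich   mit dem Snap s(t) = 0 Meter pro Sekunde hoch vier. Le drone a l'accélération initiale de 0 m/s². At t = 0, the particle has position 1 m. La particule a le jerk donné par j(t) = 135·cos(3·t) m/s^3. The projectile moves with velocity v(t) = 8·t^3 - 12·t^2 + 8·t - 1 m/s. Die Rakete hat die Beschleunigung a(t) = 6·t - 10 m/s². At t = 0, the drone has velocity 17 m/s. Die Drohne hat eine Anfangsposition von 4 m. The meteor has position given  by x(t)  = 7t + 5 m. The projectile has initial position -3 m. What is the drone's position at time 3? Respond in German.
Wir müssen die Stammfunktion unserer Gleichung für den Snap s(t) = 0 4-mal finden. Durch Integration von dem Snap und Verwendung der Anfangsbedingung j(0) = 0, erhalten wir j(t) = 0. Die Stammfunktion von dem Ruck, mit a(0) = 0, ergibt die Beschleunigung: a(t) = 0. Durch Integration von der Beschleunigung und Verwendung der Anfangsbedingung v(0) = 17, erhalten wir v(t) = 17. Das Integral von der Geschwindigkeit, mit x(0) = 4, ergibt die Position: x(t) = 17·t + 4. Mit x(t) = 17·t + 4 und Einsetzen von t = 3, finden wir x = 55.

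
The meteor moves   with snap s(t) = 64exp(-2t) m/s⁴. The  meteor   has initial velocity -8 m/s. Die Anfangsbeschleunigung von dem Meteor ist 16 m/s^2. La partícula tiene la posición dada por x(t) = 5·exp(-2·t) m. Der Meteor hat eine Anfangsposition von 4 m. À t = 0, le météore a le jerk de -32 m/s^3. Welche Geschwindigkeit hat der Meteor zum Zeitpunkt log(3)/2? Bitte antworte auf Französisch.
Nous devons intégrer notre équation du snap s(t) = 64·exp(-2·t) 3 fois. La primitive du snap est le jerk. En utilisant j(0) = -32, nous obtenons j(t) = -32·exp(-2·t). L'intégrale du jerk, avec a(0) = 16, donne l'accélération: a(t) = 16·exp(-2·t). En prenant ∫a(t)dt et en appliquant v(0) = -8, nous trouvons v(t) = -8·exp(-2·t). En utilisant v(t) = -8·exp(-2·t) et en substituant t = log(3)/2, nous trouvons v = -8/3.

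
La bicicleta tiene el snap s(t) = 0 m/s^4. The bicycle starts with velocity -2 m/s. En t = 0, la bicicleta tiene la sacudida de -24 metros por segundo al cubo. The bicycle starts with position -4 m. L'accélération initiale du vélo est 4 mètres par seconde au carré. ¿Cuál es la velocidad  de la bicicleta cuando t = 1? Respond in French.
Nous devons trouver l'intégrale de notre équation du snap s(t) = 0 3 fois. L'intégrale du snap, avec j(0) = -24, donne le jerk: j(t) = -24. La primitive du jerk, avec a(0) = 4, donne l'accélération: a(t) = 4 - 24·t. La primitive de l'accélération est la vitesse. En utilisant v(0) = -2, nous obtenons v(t) = -12·t^2 + 4·t - 2. De l'équation de la vitesse v(t) = -12·t^2 + 4·t - 2, nous substituons t = 1 pour obtenir v = -10.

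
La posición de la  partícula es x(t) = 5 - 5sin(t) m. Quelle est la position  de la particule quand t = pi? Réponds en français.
De l'équation de la position x(t) = 5 - 5·sin(t), nous substituons t = pi pour obtenir x = 5.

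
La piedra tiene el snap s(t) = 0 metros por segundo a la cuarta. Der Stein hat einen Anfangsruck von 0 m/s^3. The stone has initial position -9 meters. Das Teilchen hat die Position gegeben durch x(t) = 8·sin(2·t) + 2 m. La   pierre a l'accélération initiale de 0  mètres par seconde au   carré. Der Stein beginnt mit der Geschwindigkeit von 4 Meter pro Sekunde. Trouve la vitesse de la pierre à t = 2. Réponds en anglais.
Starting from snap s(t) = 0, we take 3 integrals. The antiderivative of snap, with j(0) = 0, gives jerk: j(t) = 0. Integrating jerk and using the initial condition a(0) = 0, we get a(t) = 0. Integrating acceleration and using the initial condition v(0) = 4, we get v(t) = 4. We have velocity v(t) = 4. Substituting t = 2: v(2) = 4.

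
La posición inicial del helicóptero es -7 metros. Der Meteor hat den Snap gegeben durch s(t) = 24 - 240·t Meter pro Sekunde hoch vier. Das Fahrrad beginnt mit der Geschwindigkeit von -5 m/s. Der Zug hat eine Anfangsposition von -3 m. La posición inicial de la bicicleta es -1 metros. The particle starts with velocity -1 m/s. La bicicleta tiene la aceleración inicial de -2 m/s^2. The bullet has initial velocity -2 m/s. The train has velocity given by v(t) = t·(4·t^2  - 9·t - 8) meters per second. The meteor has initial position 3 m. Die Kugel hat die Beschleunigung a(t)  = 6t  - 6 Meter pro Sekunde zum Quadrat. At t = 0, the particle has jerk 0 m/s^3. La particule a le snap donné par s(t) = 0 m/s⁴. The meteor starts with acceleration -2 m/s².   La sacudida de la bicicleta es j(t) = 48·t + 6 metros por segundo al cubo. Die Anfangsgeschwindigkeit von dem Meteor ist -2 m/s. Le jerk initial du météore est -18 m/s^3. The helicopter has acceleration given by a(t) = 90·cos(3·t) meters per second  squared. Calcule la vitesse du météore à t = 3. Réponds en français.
Pour résoudre ceci, nous devons prendre 3 primitives de notre équation du snap s(t) = 24 - 240·t. La primitive du snap, avec j(0) = -18, donne le jerk: j(t) = -120·t^2 + 24·t - 18. En intégrant le jerk et en utilisant la condition initiale a(0) = -2, nous obtenons a(t) = -40·t^3 + 12·t^2 - 18·t - 2. La primitive de l'accélération, avec v(0) = -2, donne la vitesse: v(t) = -10·t^4 + 4·t^3 - 9·t^2 - 2·t - 2. De l'équation de la vitesse v(t) = -10·t^4 + 4·t^3 - 9·t^2 - 2·t - 2, nous substituons t = 3 pour obtenir v = -791.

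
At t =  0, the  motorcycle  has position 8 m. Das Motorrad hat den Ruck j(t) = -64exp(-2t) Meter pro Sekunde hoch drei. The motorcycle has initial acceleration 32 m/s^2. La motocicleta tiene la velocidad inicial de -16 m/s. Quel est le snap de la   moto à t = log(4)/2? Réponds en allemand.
Ausgehend von dem Ruck j(t) = -64·exp(-2·t), nehmen wir 1 Ableitung. Die Ableitung von dem Ruck ergibt den Snap: s(t) = 128·exp(-2·t). Wir haben den Snap s(t) = 128·exp(-2·t). Durch Einsetzen von t = log(4)/2: s(log(4)/2) = 32.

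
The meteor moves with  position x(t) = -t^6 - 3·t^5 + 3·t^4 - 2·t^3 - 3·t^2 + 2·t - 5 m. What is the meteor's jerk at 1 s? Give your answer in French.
En partant de la position x(t) = -t^6 - 3·t^5 + 3·t^4 - 2·t^3 - 3·t^2 + 2·t - 5, nous prenons 3 dérivées. La dérivée de la position donne la vitesse: v(t) = -6·t^5 - 15·t^4 + 12·t^3 - 6·t^2 - 6·t + 2. La dérivée de la vitesse donne l'accélération: a(t) = -30·t^4 - 60·t^3 + 36·t^2 - 12·t - 6. En dérivant l'accélération, nous obtenons le jerk: j(t) = -120·t^3 - 180·t^2 + 72·t - 12. En utilisant j(t) = -120·t^3 - 180·t^2 + 72·t - 12 et en substituant t = 1, nous trouvons j = -240.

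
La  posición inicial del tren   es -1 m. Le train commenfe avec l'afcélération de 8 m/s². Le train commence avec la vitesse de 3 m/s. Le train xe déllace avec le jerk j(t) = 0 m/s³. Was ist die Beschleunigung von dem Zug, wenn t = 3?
Um dies zu lösen, müssen wir 1 Integral unserer Gleichung für den Ruck j(t) = 0 finden. Die Stammfunktion von dem Ruck, mit a(0) = 8, ergibt die Beschleunigung: a(t) = 8. Wir haben die Beschleunigung a(t) = 8. Durch Einsetzen von t = 3: a(3) = 8.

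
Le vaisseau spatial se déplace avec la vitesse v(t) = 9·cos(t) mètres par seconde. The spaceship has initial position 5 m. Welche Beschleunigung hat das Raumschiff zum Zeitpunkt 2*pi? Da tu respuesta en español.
Partiendo de la velocidad v(t) = 9·cos(t), tomamos 1 derivada. Derivando la velocidad, obtenemos la aceleración: a(t) = -9·sin(t). De la ecuación de la aceleración a(t) = -9·sin(t), sustituimos t = 2*pi para obtener a = 0.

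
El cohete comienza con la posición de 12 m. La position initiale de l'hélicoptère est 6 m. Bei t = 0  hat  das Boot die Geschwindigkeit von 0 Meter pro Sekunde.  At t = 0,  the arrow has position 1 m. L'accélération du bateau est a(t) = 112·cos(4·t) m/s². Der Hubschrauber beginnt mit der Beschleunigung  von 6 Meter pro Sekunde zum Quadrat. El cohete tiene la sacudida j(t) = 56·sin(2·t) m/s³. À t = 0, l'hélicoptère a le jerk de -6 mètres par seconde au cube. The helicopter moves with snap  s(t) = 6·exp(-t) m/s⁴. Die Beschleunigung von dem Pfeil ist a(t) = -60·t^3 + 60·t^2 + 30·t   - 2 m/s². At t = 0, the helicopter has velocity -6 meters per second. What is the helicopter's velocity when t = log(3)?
We need to integrate our snap equation s(t) = 6·exp(-t) 3 times. The antiderivative of snap, with j(0) = -6, gives jerk: j(t) = -6·exp(-t). Integrating jerk and using the initial condition a(0) = 6, we get a(t) = 6·exp(-t). The antiderivative of acceleration is velocity. Using v(0) = -6, we get v(t) = -6·exp(-t). From the given velocity equation v(t) = -6·exp(-t), we substitute t = log(3) to get v = -2.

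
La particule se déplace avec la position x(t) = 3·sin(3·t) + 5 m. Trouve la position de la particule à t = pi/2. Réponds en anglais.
We have position x(t) = 3·sin(3·t) + 5. Substituting t = pi/2: x(pi/2) = 2.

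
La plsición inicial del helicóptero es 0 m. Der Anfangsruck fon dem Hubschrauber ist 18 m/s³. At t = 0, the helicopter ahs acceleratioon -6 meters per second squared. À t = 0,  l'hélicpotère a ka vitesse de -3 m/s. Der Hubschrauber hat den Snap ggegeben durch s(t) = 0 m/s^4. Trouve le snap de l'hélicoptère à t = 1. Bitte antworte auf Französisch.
En utilisant s(t) = 0 et en substituant t = 1, nous trouvons s = 0.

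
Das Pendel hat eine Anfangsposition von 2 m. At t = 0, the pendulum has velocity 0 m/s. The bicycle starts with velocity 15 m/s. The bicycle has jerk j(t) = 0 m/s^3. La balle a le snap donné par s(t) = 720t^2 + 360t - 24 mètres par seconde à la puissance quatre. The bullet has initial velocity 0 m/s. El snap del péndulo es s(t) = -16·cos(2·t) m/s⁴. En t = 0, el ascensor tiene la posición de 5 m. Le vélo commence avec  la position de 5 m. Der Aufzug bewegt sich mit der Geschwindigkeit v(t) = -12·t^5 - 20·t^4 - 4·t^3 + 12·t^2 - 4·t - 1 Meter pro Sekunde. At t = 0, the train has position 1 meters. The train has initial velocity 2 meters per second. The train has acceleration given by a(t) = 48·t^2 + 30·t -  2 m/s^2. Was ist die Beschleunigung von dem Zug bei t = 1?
Wir haben die Beschleunigung a(t) = 48·t^2 + 30·t - 2. Durch Einsetzen von t = 1: a(1) = 76.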